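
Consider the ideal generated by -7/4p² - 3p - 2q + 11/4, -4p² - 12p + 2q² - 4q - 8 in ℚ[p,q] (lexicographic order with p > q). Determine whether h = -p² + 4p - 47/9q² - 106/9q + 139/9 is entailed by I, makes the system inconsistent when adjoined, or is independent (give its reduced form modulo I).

First compute the reduced Gröbner basis of I by Buchberger's algorithm.
f_1 = -7/4p² - 3p - 2q + 11/4, LT = p².
f_2 = -4p² - 12p + 2q² - 4q - 8, LT = p².

S(f_1,f_2): lcm = p². S = -9/7p + ½q² + 1/7q - 25/7.
  reduce S modulo (f_1, f_2):
  remainder -9/7p + ½q² + 1/7q - 25/7 ≠ 0; add k_3 = -9/7p + ½q² + 1/7q - 25/7 to the basis.

S(f_1,k_3): lcm = p². S = 7/18pq² + 1/9pq - 67/63p + 8/7q - 11/7.
  reduce S modulo (f_1, f_2, k_3):
  remainder 49/324q⁴ + 7/81q³ - 40/27q² + 58/81q + 112/81 ≠ 0; add k_4 = 49/324q⁴ + 7/81q³ - 40/27q² + 58/81q + 112/81 to the basis.

The other S-polynomials (S(f_2,k_3), S(f_1,k_4), S(f_2,k_4), S(k_3,k_4)) all reduce to 0 modulo the current basis, so we have a Gröbner basis.
Inter-reduce: drop elements whose leading term is divisible by another's, tail-reduce, and make monic.
Reduced Gröbner basis: {p - 7/18q² - 1/9q + 25/9, q⁴ + 4/7q³ - 480/49q² + 232/49q + 64/7}.
Label its elements g_1 = p - 7/18q² - 1/9q + 25/9, g_2 = q⁴ + 4/7q³ - 480/49q² + 232/49q + 64/7.

Reduce h = -p² + 4p - 47/9q² - 106/9q + 139/9 modulo G:
  leading term p²: subtract (-p)·g_1 from -p² + 4p - 47/9q² - 106/9q + 139/9 → -7/18pq² - 1/9pq + 61/9p - 47/9q² - 106/9q + 139/9
  leading term pq²: subtract (-7/18q²)·g_1 from -7/18pq² - 1/9pq + 61/9p - 47/9q² - 106/9q + 139/9 → -1/9pq + 61/9p - 49/324q⁴ - 7/162q³ - 671/162q² - 106/9q + 139/9
  leading term pq: subtract (-1/9q)·g_1 from -1/9pq + 61/9p - 49/324q⁴ - 7/162q³ - 671/162q² - 106/9q + 139/9 → 61/9p - 49/324q⁴ - 7/81q³ - 673/162q² - 929/81q + 139/9
  leading term p: subtract (61/9)·g_1 from 61/9p - 49/324q⁴ - 7/81q³ - 673/162q² - 929/81q + 139/9 → -49/324q⁴ - 7/81q³ - 41/27q² - 868/81q - 274/81
  leading term q⁴: subtract (-49/324)·g_2 from -49/324q⁴ - 7/81q³ - 41/27q² - 868/81q - 274/81 → -3q² - 10q - 2
  leading term q²: no divisor's leading term divides it; move -3q² to the remainder.
  leading term q: no divisor's leading term divides it; move -10q to the remainder.
  leading term 1: no divisor's leading term divides it; move -2 to the remainder.
  normal form = -3q² - 10q - 2.
The normal form is nonzero, so h ∉ I. Since h minus its normal form lies in I, I + (h) = I + (r) where r = -3q² - 10q - 2; decide whether this ideal is the whole ring.
Run Buchberger on G together with r (pairs among the g_i already reduce to 0 since G is a Gröbner basis):
g_1 = p - 7/18q² - 1/9q + 25/9, LT = p.
g_2 = q⁴ + 4/7q³ - 480/49q² + 232/49q + 64/7, LT = q⁴.
r = -3q² - 10q - 2, LT = q².

S(g_2,r): lcm = q⁴. S = -58/21q³ - 1538/147q² + 232/49q + 64/7.
  reduce S modulo (g_1, g_2, r):
  remainder 14240/1323q + 13204/1323 ≠ 0; add m_4 = 14240/1323q + 13204/1323 to the basis.

S(g_2,m_4): lcm = q⁴. S = -8867/24920q³ - 480/49q² + 232/49q + 64/7.
  reduce S modulo (g_1, g_2, r, m_4):
  remainder -103536817/6336800 ≠ 0; add m_5 = -103536817/6336800 to the basis.

The other S-polynomials (S(g_1,g_2), S(g_1,r), S(g_1,m_4), S(r,m_4), S(g_1,m_5), S(g_2,m_5), S(r,m_5), S(m_4,m_5)) all reduce to 0 modulo the current basis, so we have a Gröbner basis.
Inter-reduce: drop elements whose leading term is divisible by another's, tail-reduce, and make monic.
Reduced Gröbner basis: {1}.
The reduced Gröbner basis of I + (h) is {1}: the ideal is the whole ring, so the enlarged system has no common solution — adjoining h is inconsistent.

Adjoining -p² + 4p - 47/9q² - 106/9q + 139/9 makes the ideal the whole ring: the system is inconsistent.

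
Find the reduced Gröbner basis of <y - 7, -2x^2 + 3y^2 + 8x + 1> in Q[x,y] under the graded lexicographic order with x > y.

f_1 = y - 7, LT = y.
f_2 = -2x^2 + 3y^2 + 8x + 1, LT = x^2.

The S-polynomials (S(f_1,f_2)) all reduce to 0 modulo the current basis, so we have a Gröbner basis.

G = {x^2 - 4x - 74, y - 7}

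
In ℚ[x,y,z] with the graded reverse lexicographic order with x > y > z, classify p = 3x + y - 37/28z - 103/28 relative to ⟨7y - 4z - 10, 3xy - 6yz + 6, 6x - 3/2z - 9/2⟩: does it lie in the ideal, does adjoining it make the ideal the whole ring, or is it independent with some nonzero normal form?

First compute the reduced Gröbner basis of I by Buchberger's algorithm.
f_1 = 7y - 4z - 10, LT = y.
f_2 = 3xy - 6yz + 6, LT = xy.
f_3 = 6x - 3/2z - 9/2, LT = x.

S(f_1,f_2): lcm = xy. S = -4/7xz + 2yz - 10/7x - 2.
  leading term xz: subtract (-2/21z)·f_3 from -4/7xz + 2yz - 10/7x - 2 → 2yz - 1/7z² - 10/7x - 3/7z - 2
  leading term yz: subtract (2/7z)·f_1 from 2yz - 1/7z² - 10/7x - 3/7z - 2 → z² - 10/7x + 17/7z - 2
  leading term z²: no divisor's leading term divides it; move z² to the remainder.
  leading term x: subtract (-5/21)·f_3 from -10/7x + 17/7z - 2 → 29/14z - 43/14
  leading term z: no divisor's leading term divides it; move 29/14z to the remainder.
  leading term 1: no divisor's leading term divides it; move -43/14 to the remainder.
  remainder z² + 29/14z - 43/14 ≠ 0; add h_4 = z² + 29/14z - 43/14 to the basis.

The other S-polynomials (S(f_1,f_3), S(f_2,f_3), S(f_1,h_4), S(f_2,h_4), S(f_3,h_4)) all reduce to 0 modulo the current basis, so we have a Gröbner basis.
Inter-reduce: drop elements whose leading term is divisible by another's, tail-reduce, and make monic.
Reduced Gröbner basis: {z² + 29/14z - 43/14, x - ¼z - ¾, y - 4/7z - 10/7}.
Label its elements g_1 = z² + 29/14z - 43/14, g_2 = x - ¼z - ¾, g_3 = y - 4/7z - 10/7.

Reduce p = 3x + y - 37/28z - 103/28 modulo G:
  leading term x: subtract (3)·g_2 from 3x + y - 37/28z - 103/28 → y - 4/7z - 10/7
  leading term y: subtract (1)·g_3 from y - 4/7z - 10/7 → 0
  normal form = 0.
Since the normal form is 0, p ∈ I.

The remainder on division by a Gröbner basis is unique — it is the normal form.

3x + y - 37/28z - 103/28 lies in I (it reduces to 0).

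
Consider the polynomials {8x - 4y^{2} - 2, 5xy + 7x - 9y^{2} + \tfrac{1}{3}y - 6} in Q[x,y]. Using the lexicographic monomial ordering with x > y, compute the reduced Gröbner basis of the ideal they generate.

G = {x - \tfrac{1}{2}y^{2} - \tfrac{1}{4}, y^{3} - \tfrac{11}{5}y^{2} + \tfrac{19}{30}y - \tfrac{17}{10}}

This is the nonlinear analogue of row-reducing a linear system.

f_1 = 8x - 4y^{2} - 2, LT = x.
f_2 = 5xy + 7x - 9y^{2} + \tfrac{1}{3}y - 6, LT = xy.

S(f_1,f_2): lcm = xy. S = -\tfrac{7}{5}x - \tfrac{1}{2}y^{3} + \tfrac{9}{5}y^{2} - \tfrac{19}{60}y + \tfrac{6}{5}.
  reduce S modulo (f_1, f_2):
  remainder -\tfrac{1}{2}y^{3} + \tfrac{11}{10}y^{2} - \tfrac{19}{60}y + \tfrac{17}{20} ≠ 0; add g_3 = -\tfrac{1}{2}y^{3} + \tfrac{11}{10}y^{2} - \tfrac{19}{60}y + \tfrac{17}{20} to the basis.

The other S-polynomials (S(f_1,g_3), S(f_2,g_3)) all reduce to 0 modulo the current basis, so we have a Gröbner basis.
Inter-reduce: drop elements whose leading term is divisible by another's, tail-reduce, and make monic.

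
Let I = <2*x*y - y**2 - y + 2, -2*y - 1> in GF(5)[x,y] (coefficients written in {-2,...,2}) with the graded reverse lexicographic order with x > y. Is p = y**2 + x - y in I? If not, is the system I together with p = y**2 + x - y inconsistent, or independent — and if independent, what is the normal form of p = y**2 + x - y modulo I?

First compute the reduced Gröbner basis of I by Buchberger's algorithm.
f_1 = 2*x*y - y**2 - y + 2, LT = x*y.
f_2 = -2*y - 1, LT = y.

S(f_1,f_2): lcm = x*y. S = 2*y**2 + 2*x + 2*y + 1.
  leading term y**2: subtract (-y)·f_2 from 2*y**2 + 2*x + 2*y + 1 → 2*x + y + 1
  leading term x: no divisor's leading term divides it; move 2*x to the remainder.
  leading term y: subtract (2)·f_2 from y + 1 → -2
  leading term 1: no divisor's leading term divides it; move -2 to the remainder.
  remainder 2*x - 2 ≠ 0; add h_3 = 2*x - 2 to the basis.

S(f_1,h_3): lcm = x*y. S = 2*y**2 - 2*y + 1.
  leading term y**2: subtract (-y)·f_2 from 2*y**2 - 2*y + 1 → 2*y + 1
  leading term y: subtract (-1)·f_2 from 2*y + 1 → 0
  remainder 0.

S(f_2,h_3): leading monomials are coprime, so the S-polynomial reduces to 0 (Buchberger's first criterion).
Every S-polynomial of the final basis reduces to 0, so we have a Gröbner basis.
Inter-reduce: drop elements whose leading term is divisible by another's, tail-reduce, and make monic.
Reduced Gröbner basis: {x - 1, y - 2}.
Label its elements g_1 = x - 1, g_2 = y - 2.

Reduce p = y**2 + x - y modulo G:
  leading term y**2: subtract (y)·g_2 from y**2 + x - y → x + y
  leading term x: subtract (1)·g_1 from x + y → y + 1
  leading term y: subtract (1)·g_2 from y + 1 → -2
  leading term 1: no divisor's leading term divides it; move -2 to the remainder.
  normal form = -2.
The normal form is nonzero, so p ∉ I. Since p minus its normal form lies in I, I + (p) = I + (r) where r = -2; decide whether this ideal is the whole ring.
Here r = -2 is a nonzero constant, hence a unit: 1 ∈ I + (p), the Gröbner basis of I + (p) is {1}, and the enlarged system has no common solution — adjoining p is inconsistent.

Ideal membership is decidable via reduction modulo a Gröbner basis.

Adjoining y**2 + x - y makes the ideal the whole ring: the system is inconsistent.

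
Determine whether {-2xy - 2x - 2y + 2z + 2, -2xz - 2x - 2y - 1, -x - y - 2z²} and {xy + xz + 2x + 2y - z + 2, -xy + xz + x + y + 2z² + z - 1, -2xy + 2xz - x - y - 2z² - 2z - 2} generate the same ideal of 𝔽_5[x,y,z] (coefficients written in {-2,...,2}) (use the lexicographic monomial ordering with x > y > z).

No, the ideals differ.

Two ideals are equal iff their reduced Gröbner bases coincide (the reduced basis is unique for a fixed ordering).
Buchberger on the first generating set:
f_1 = -2xy - 2x - 2y + 2z + 2, LT = xy.
f_2 = -2xz - 2x - 2y - 1, LT = xz.
f_3 = -x - y - 2z², LT = x.

S(f_1,f_2): lcm = xyz. S = -xy + xz - y² + yz + 2y - z² - z.
  reduce S modulo (f_1, f_2, f_3):
  remainder -y² + yz + 2y - z² - 2z + 1 ≠ 0; add g_4 = -y² + yz + 2y - z² - 2z + 1 to the basis.

S(f_1,f_3): lcm = xy. S = x - y² - 2yz² + y - z - 1.
  reduce S modulo (f_1, f_2, f_3, g_4):
  remainder -2yz² - yz - 2y - z² + z - 2 ≠ 0; add g_5 = -2yz² - yz - 2y - z² + z - 2 to the basis.

S(f_2,f_3): lcm = xz. S = x - yz + y - 2z³ - 2.
  reduce S modulo (f_1, f_2, f_3, g_4, g_5):
  remainder -yz - 2z³ - 2z² - 2 ≠ 0; add g_6 = -yz - 2z³ - 2z² - 2 to the basis.

S(g_4,g_5): lcm = y²z². S = 2y²z - y² - yz³ - 2yz - y + z⁴ + 2z³ - z².
  reduce S modulo (f_1, f_2, f_3, g_4, g_5, g_6):
  remainder 2y + z⁴ - z³ - z² ≠ 0; add g_7 = 2y + z⁴ - z³ - z² to the basis.

S(g_5,g_7): lcm = yz². S = -2yz + y + 2z⁶ - 2z⁵ - 2z⁴ - 2z² + 2z + 1.
  reduce S modulo (f_1, f_2, f_3, g_4, g_5, g_6, g_7):
  remainder 2z⁶ - 2z⁵ + 2z³ + 2z ≠ 0; add g_8 = 2z⁶ - 2z⁵ + 2z³ + 2z to the basis.

S(g_6,g_7): lcm = yz. S = 2z⁵ - 2z⁴ + 2z² + 2.
  reduce S modulo (f_1, f_2, f_3, g_4, g_5, g_6, g_7, g_8):
  remainder 2z⁵ - 2z⁴ + 2z² + 2 ≠ 0; add g_9 = 2z⁵ - 2z⁴ + 2z² + 2 to the basis.

The other S-polynomials (S(f_1,g_4), S(f_2,g_4), S(f_3,g_4), S(f_1,g_5), S(f_2,g_5), S(f_3,g_5), S(f_1,g_6), S(f_2,g_6), S(f_3,g_6), S(g_4,g_6), S(g_5,g_6), S(f_1,g_7), S(f_2,g_7), S(f_3,g_7), S(g_4,g_7), S(f_1,g_8), S(f_2,g_8), S(f_3,g_8), S(g_4,g_8), S(g_5,g_8), S(g_6,g_8), S(g_7,g_8), S(f_1,g_9), S(f_2,g_9), S(f_3,g_9), S(g_4,g_9), S(g_5,g_9), S(g_6,g_9), S(g_7,g_9), S(g_8,g_9)) all reduce to 0 modulo the current basis, so we have a Gröbner basis.
Inter-reduce: drop elements whose leading term is divisible by another's, tail-reduce, and make monic.
Reduced Gröbner basis: {x + 2z⁴ - 2z³, y - 2z⁴ + 2z³ + 2z², z⁵ - z⁴ + z² + 1}.

Buchberger on the second generating set:
h_1 = xy + xz + 2x + 2y - z + 2, LT = xy.
h_2 = -xy + xz + x + y + 2z² + z - 1, LT = xy.
h_3 = -2xy + 2xz - x - y - 2z² - 2z - 2, LT = xy.

S(h_1,h_2): lcm = xy. S = 2xz - 2x - 2y + 2z² + 1.
  reduce S modulo (h_1, h_2, h_3):
  remainder 2xz - 2x - 2y + 2z² + 1 ≠ 0; add k_4 = 2xz - 2x - 2y + 2z² + 1 to the basis.

S(h_1,h_3): lcm = xy. S = 2xz - x - y - z² - 2z + 1.
  reduce S modulo (h_1, h_2, h_3, k_4):
  remainder x + y + 2z² - 2z ≠ 0; add k_5 = x + y + 2z² - 2z to the basis.

S(h_1,k_4): lcm = xyz. S = xy + xz² + 2xz + y² - yz² + 2yz + 2y - z² + 2z.
  reduce S modulo (h_1, h_2, h_3, k_4, k_5):
  remainder y² - yz² - 2yz + 2y - z³ + 2z² + 2 ≠ 0; add k_6 = y² - yz² - 2yz + 2y - z³ + 2z² + 2 to the basis.

S(h_3,k_4): lcm = xyz. S = xy - xz² - 2xz + y² - yz² - 2yz + 2y + z³ + z² + z.
  reduce S modulo (h_1, h_2, h_3, k_4, k_5, k_6):
  remainder -yz - 2z³ - 2z - 2 ≠ 0; add k_7 = -yz - 2z³ - 2z - 2 to the basis.

S(h_1,k_5): lcm = xy. S = xz + 2x - y² - 2yz² + 2yz + 2y - z + 2.
  reduce S modulo (h_1, h_2, h_3, k_4, k_5, k_6, k_7):
  remainder 2y + z⁴ - z³ + z² + z + 1 ≠ 0; add k_8 = 2y + z⁴ - z³ + z² + z + 1 to the basis.

S(k_6,k_7): lcm = y²z. S = 2yz³ - 2yz² - 2y - z⁴ + 2z³ + 2z.
  reduce S modulo (h_1, h_2, h_3, k_4, k_5, k_6, k_7, k_8):
  remainder z⁵ - z⁴ + 2z³ + z² + 2z + 1 ≠ 0; add k_9 = z⁵ - z⁴ + 2z³ + z² + 2z + 1 to the basis.

The other S-polynomials (S(h_2,h_3), S(h_2,k_4), S(h_2,k_5), S(h_3,k_5), S(k_4,k_5), S(h_1,k_6), S(h_2,k_6), S(h_3,k_6), S(k_4,k_6), S(k_5,k_6), S(h_1,k_7), S(h_2,k_7), S(h_3,k_7), S(k_4,k_7), S(k_5,k_7), S(h_1,k_8), S(h_2,k_8), S(h_3,k_8), S(k_4,k_8), S(k_5,k_8), S(k_6,k_8), S(k_7,k_8), S(h_1,k_9), S(h_2,k_9), S(h_3,k_9), S(k_4,k_9), S(k_5,k_9), S(k_6,k_9), S(k_7,k_9), S(k_8,k_9)) all reduce to 0 modulo the current basis, so we have a Gröbner basis.
Inter-reduce: drop elements whose leading term is divisible by another's, tail-reduce, and make monic.
Reduced Gröbner basis: {x + 2z⁴ - 2z³ - z² + 2, y - 2z⁴ + 2z³ - 2z² - 2z - 2, z⁵ - z⁴ + 2z³ + z² + 2z + 1}.

These differ, so the ideals are not equal.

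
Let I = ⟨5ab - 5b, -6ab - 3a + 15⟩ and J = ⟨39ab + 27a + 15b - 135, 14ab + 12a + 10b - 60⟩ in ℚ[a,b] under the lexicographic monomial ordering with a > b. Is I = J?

For a fixed monomial order, each ideal has a unique reduced Gröbner basis; comparing bases decides equality.
Buchberger on the first generating set:
f_1 = 5ab - 5b, LT = ab.
f_2 = -6ab - 3a + 15, LT = ab.

S(f_1,f_2): lcm = ab. S = -½a - b + 5/2.
  leading term a: no divisor's leading term divides it; move -½a to the remainder.
  leading term b: no divisor's leading term divides it; move -b to the remainder.
  leading term 1: no divisor's leading term divides it; move 5/2 to the remainder.
  remainder -½a - b + 5/2 ≠ 0; add g_3 = -½a - b + 5/2 to the basis.

S(f_1,g_3): lcm = ab. S = -2b² + 4b.
  leading term b²: no divisor's leading term divides it; move -2b² to the remainder.
  leading term b: no divisor's leading term divides it; move 4b to the remainder.
  remainder -2b² + 4b ≠ 0; add g_4 = -2b² + 4b to the basis.

The other S-polynomials (S(f_2,g_3), S(f_1,g_4), S(f_2,g_4), S(g_3,g_4)) all reduce to 0 modulo the current basis, so we have a Gröbner basis.
Inter-reduce: drop elements whose leading term is divisible by another's, tail-reduce, and make monic.
Reduced Gröbner basis: {a + 2b - 5, b² - 2b}.

Buchberger on the second generating set:
h_1 = 39ab + 27a + 15b - 135, LT = ab.
h_2 = 14ab + 12a + 10b - 60, LT = ab.

S(h_1,h_2): lcm = ab. S = -15/91a - 30/91b + 75/91.
  leading term a: no divisor's leading term divides it; move -15/91a to the remainder.
  leading term b: no divisor's leading term divides it; move -30/91b to the remainder.
  leading term 1: no divisor's leading term divides it; move 75/91 to the remainder.
  remainder -15/91a - 30/91b + 75/91 ≠ 0; add k_3 = -15/91a - 30/91b + 75/91 to the basis.

S(h_1,k_3): lcm = ab. S = 9/13a - 2b² + 70/13b - 45/13.
  leading term a: subtract (-21/5)·k_3 from 9/13a - 2b² + 70/13b - 45/13 → -2b² + 4b
  leading term b²: no divisor's leading term divides it; move -2b² to the remainder.
  leading term b: no divisor's leading term divides it; move 4b to the remainder.
  remainder -2b² + 4b ≠ 0; add k_4 = -2b² + 4b to the basis.

The other S-polynomials (S(h_2,k_3), S(h_1,k_4), S(h_2,k_4), S(k_3,k_4)) all reduce to 0 modulo the current basis, so we have a Gröbner basis.
Inter-reduce: drop elements whose leading term is divisible by another's, tail-reduce, and make monic.
Reduced Gröbner basis: {a + 2b - 5, b² - 2b}.

These coincide, so the ideals are equal.

Yes, the ideals are equal.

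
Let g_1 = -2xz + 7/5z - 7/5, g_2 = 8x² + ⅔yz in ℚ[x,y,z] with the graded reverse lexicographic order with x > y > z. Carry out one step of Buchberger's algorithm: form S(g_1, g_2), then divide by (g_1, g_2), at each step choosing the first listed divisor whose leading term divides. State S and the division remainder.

lcm(LM(g_1), LM(g_2)) = x²z.
S = (lcm/LT(g_1))·g_1 − (lcm/LT(g_2))·g_2 = -1/12yz² - 7/10xz + 7/10x.
Reduce S modulo (g_1, g_2) in that order:
  leading term yz²: no divisor's leading term divides it; move -1/12yz² to the remainder.
  leading term xz: subtract (7/20)·g_1 from -7/10xz + 7/10x → 7/10x - 49/100z + 49/100
  leading term x: no divisor's leading term divides it; move 7/10x to the remainder.
  leading term z: no divisor's leading term divides it; move -49/100z to the remainder.
  leading term 1: no divisor's leading term divides it; move 49/100 to the remainder.
The remainder -1/12yz² + 7/10x - 49/100z + 49/100 is nonzero, so it would be added as the next basis element.

S(g_1, g_2) = -1/12yz² - 7/10xz + 7/10x; remainder on division = -1/12yz² + 7/10x - 49/100z + 49/100.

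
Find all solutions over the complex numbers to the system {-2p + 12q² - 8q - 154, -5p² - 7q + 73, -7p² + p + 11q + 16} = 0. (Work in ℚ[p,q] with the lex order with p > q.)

Compute a lex Gröbner basis by Buchberger's algorithm.
f_1 = -2p + 12q² - 8q - 154, LT = p.
f_2 = -5p² - 7q + 73, LT = p².
f_3 = -7p² + p + 11q + 16, LT = p².

S(f_1,f_2): lcm = p². S = -6pq² + 4pq + 77p - 7/5q + 73/5.
  leading term pq²: subtract (3q²)·f_1 from -6pq² + 4pq + 77p - 7/5q + 73/5 → 4pq + 77p - 36q⁴ + 24q³ + 462q² - 7/5q + 73/5
  leading term pq: subtract (-2q)·f_1 from 4pq + 77p - 36q⁴ + 24q³ + 462q² - 7/5q + 73/5 → 77p - 36q⁴ + 48q³ + 446q² - 1547/5q + 73/5
  leading term p: subtract (-77/2)·f_1 from 77p - 36q⁴ + 48q³ + 446q² - 1547/5q + 73/5 → -36q⁴ + 48q³ + 908q² - 3087/5q - 29572/5
  leading term q⁴: no divisor's leading term divides it; move -36q⁴ to the remainder.
  leading term q³: no divisor's leading term divides it; move 48q³ to the remainder.
  leading term q²: no divisor's leading term divides it; move 908q² to the remainder.
  leading term q: no divisor's leading term divides it; move -3087/5q to the remainder.
  leading term 1: no divisor's leading term divides it; move -29572/5 to the remainder.
  remainder -36q⁴ + 48q³ + 908q² - 3087/5q - 29572/5 ≠ 0; add h_4 = -36q⁴ + 48q³ + 908q² - 3087/5q - 29572/5 to the basis.

S(f_1,f_3): lcm = p². S = -6pq² + 4pq + 540/7p + 11/7q + 16/7.
  leading term pq²: subtract (3q²)·f_1 from -6pq² + 4pq + 540/7p + 11/7q + 16/7 → 4pq + 540/7p - 36q⁴ + 24q³ + 462q² + 11/7q + 16/7
  leading term pq: subtract (-2q)·f_1 from 4pq + 540/7p - 36q⁴ + 24q³ + 462q² + 11/7q + 16/7 → 540/7p - 36q⁴ + 48q³ + 446q² - 2145/7q + 16/7
  leading term p: subtract (-270/7)·f_1 from 540/7p - 36q⁴ + 48q³ + 446q² - 2145/7q + 16/7 → -36q⁴ + 48q³ + 6362/7q² - 615q - 41564/7
  leading term q⁴: subtract (1)·h_4 from -36q⁴ + 48q³ + 6362/7q² - 615q - 41564/7 → 6/7q² + 12/5q - 816/35
  leading term q²: no divisor's leading term divides it; move 6/7q² to the remainder.
  leading term q: no divisor's leading term divides it; move 12/5q to the remainder.
  leading term 1: no divisor's leading term divides it; move -816/35 to the remainder.
  remainder 6/7q² + 12/5q - 816/35 ≠ 0; add h_5 = 6/7q² + 12/5q - 816/35 to the basis.

S(h_4,h_5): lcm = q⁴. S = -62/15q³ + 89/45q² + 343/20q + 7393/45.
  leading term q³: subtract (-217/45q)·h_5 from -62/15q³ + 89/45q² + 343/20q + 7393/45 → 3049/225q² - 28583/300q + 7393/45
  leading term q²: subtract (21343/1350)·h_5 from 3049/225q² - 28583/300q + 7393/45 → -599489/4500q + 599489/1125
  leading term q: no divisor's leading term divides it; move -599489/4500q to the remainder.
  leading term 1: no divisor's leading term divides it; move 599489/1125 to the remainder.
  remainder -599489/4500q + 599489/1125 ≠ 0; add h_6 = -599489/4500q + 599489/1125 to the basis.

The other S-polynomials (S(f_2,f_3), S(f_1,h_4), S(f_2,h_4), S(f_3,h_4), S(f_1,h_5), S(f_2,h_5), S(f_3,h_5), S(f_1,h_6), S(f_2,h_6), S(f_3,h_6), S(h_4,h_6), S(h_5,h_6)) all reduce to 0 modulo the current basis, so we have a Gröbner basis.
Inter-reduce: drop elements whose leading term is divisible by another's, tail-reduce, and make monic.
Reduced Gröbner basis: {p - 3, q - 4}.

Elimination: the polynomial q - 4 lies in the elimination ideal for q, so q ∈ {4}. For each such q, the remaining basis elements (now univariate) give the rest of the solution.
  q = 4: the earlier basis element becomes p - 3 = 0, giving p = 3 — point (3, 4).
Each listed point satisfies every original equation (direct substitution).

{(3, 4)}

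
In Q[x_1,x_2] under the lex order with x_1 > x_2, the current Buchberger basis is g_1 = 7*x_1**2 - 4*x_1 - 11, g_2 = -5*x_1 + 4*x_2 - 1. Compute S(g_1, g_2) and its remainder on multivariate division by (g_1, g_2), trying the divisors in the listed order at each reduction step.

lcm(LM(g_1), LM(g_2)) = x_1**2.
S = (lcm/LT(g_1))·g_1 − (lcm/LT(g_2))·g_2 = 4/5*x_1*x_2 - 27/35*x_1 - 11/7.
Reduce S modulo (g_1, g_2) in that order:
  leading term x_1*x_2: subtract (-4/25*x_2)·g_2 from 4/5*x_1*x_2 - 27/35*x_1 - 11/7 → -27/35*x_1 + 16/25*x_2**2 - 4/25*x_2 - 11/7
  leading term x_1: subtract (27/175)·g_2 from -27/35*x_1 + 16/25*x_2**2 - 4/25*x_2 - 11/7 → 16/25*x_2**2 - 136/175*x_2 - 248/175
  leading term x_2**2: no divisor's leading term divides it; move 16/25*x_2**2 to the remainder.
  leading term x_2: no divisor's leading term divides it; move -136/175*x_2 to the remainder.
  leading term 1: no divisor's leading term divides it; move -248/175 to the remainder.
The remainder 16/25*x_2**2 - 136/175*x_2 - 248/175 is nonzero, so it would be added as the next basis element.

S(g_1, g_2) = 4/5*x_1*x_2 - 27/35*x_1 - 11/7; remainder on division = 16/25*x_2**2 - 136/175*x_2 - 248/175.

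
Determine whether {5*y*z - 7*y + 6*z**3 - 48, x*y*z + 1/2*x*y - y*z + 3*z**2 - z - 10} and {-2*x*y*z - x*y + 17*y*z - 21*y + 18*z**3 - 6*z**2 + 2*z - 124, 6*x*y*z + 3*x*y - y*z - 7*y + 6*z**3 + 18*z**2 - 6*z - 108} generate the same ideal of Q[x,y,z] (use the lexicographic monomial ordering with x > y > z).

Since reduced Gröbner bases are canonical representatives of ideals under a given ordering, it suffices to compute and compare them.
Buchberger on the first generating set:
f_1 = 5*y*z - 7*y + 6*z**3 - 48, LT = y*z.
f_2 = x*y*z + 1/2*x*y - y*z + 3*z**2 - z - 10, LT = x*y*z.

S(f_1,f_2): lcm = x*y*z. S = -19/10*x*y + 6/5*x*z**3 - 48/5*x + y*z - 3*z**2 + z + 10.
  reduce S modulo (f_1, f_2):
  remainder -19/10*x*y + 6/5*x*z**3 - 48/5*x + 7/5*y - 6/5*z**3 - 3*z**2 + z + 98/5 ≠ 0; add g_3 = -19/10*x*y + 6/5*x*z**3 - 48/5*x + 7/5*y - 6/5*z**3 - 3*z**2 + z + 98/5 to the basis.

S(f_1,g_3): lcm = x*y*z. S = -7/5*x*y + 12/19*x*z**4 + 6/5*x*z**3 - 96/19*x*z - 48/5*x + 14/19*y*z - 12/19*z**4 - 30/19*z**3 + 10/19*z**2 + 196/19*z.
  reduce S modulo (f_1, f_2, g_3):
  remainder 12/19*x*z**4 + 6/19*x*z**3 - 96/19*x*z - 48/19*x - 12/19*z**4 - 30/19*z**3 + 52/19*z**2 + 182/19*z - 140/19 ≠ 0; add g_4 = 12/19*x*z**4 + 6/19*x*z**3 - 96/19*x*z - 48/19*x - 12/19*z**4 - 30/19*z**3 + 52/19*z**2 + 182/19*z - 140/19 to the basis.

The other S-polynomials (S(f_2,g_3), S(f_1,g_4), S(f_2,g_4), S(g_3,g_4)) all reduce to 0 modulo the current basis, so we have a Gröbner basis.
Inter-reduce: drop elements whose leading term is divisible by another's, tail-reduce, and make monic.
Reduced Gröbner basis: {x*y - 12/19*x*z**3 + 96/19*x - 14/19*y + 12/19*z**3 + 30/19*z**2 - 10/19*z - 196/19, x*z**4 + 1/2*x*z**3 - 8*x*z - 4*x - z**4 - 5/2*z**3 + 13/3*z**2 + 91/6*z - 35/3, y*z - 7/5*y + 6/5*z**3 - 48/5}.

Buchberger on the second generating set:
h_1 = -2*x*y*z - x*y + 17*y*z - 21*y + 18*z**3 - 6*z**2 + 2*z - 124, LT = x*y*z.
h_2 = 6*x*y*z + 3*x*y - y*z - 7*y + 6*z**3 + 18*z**2 - 6*z - 108, LT = x*y*z.

S(h_1,h_2): lcm = x*y*z. S = -25/3*y*z + 35/3*y - 10*z**3 + 80.
  reduce S modulo (h_1, h_2):
  remainder -25/3*y*z + 35/3*y - 10*z**3 + 80 ≠ 0; add k_3 = -25/3*y*z + 35/3*y - 10*z**3 + 80 to the basis.

S(h_1,k_3): lcm = x*y*z. S = 19/10*x*y - 6/5*x*z**3 + 48/5*x - 17/2*y*z + 21/2*y - 9*z**3 + 3*z**2 - z + 62.
  reduce S modulo (h_1, h_2, k_3):
  remainder 19/10*x*y - 6/5*x*z**3 + 48/5*x - 7/5*y + 6/5*z**3 + 3*z**2 - z - 98/5 ≠ 0; add k_4 = 19/10*x*y - 6/5*x*z**3 + 48/5*x - 7/5*y + 6/5*z**3 + 3*z**2 - z - 98/5 to the basis.

S(h_1,k_4): lcm = x*y*z. S = 1/2*x*y + 12/19*x*z**4 - 96/19*x*z - 295/38*y*z + 21/2*y - 12/19*z**4 - 201/19*z**3 + 67/19*z**2 + 177/19*z + 62.
  reduce S modulo (h_1, h_2, k_3, k_4):
  remainder 12/19*x*z**4 + 6/19*x*z**3 - 96/19*x*z - 48/19*x - 12/19*z**4 - 30/19*z**3 + 52/19*z**2 + 182/19*z - 140/19 ≠ 0; add k_5 = 12/19*x*z**4 + 6/19*x*z**3 - 96/19*x*z - 48/19*x - 12/19*z**4 - 30/19*z**3 + 52/19*z**2 + 182/19*z - 140/19 to the basis.

The other S-polynomials (S(h_2,k_3), S(h_2,k_4), S(k_3,k_4), S(h_1,k_5), S(h_2,k_5), S(k_3,k_5), S(k_4,k_5)) all reduce to 0 modulo the current basis, so we have a Gröbner basis.
Inter-reduce: drop elements whose leading term is divisible by another's, tail-reduce, and make monic.
Reduced Gröbner basis: {x*y - 12/19*x*z**3 + 96/19*x - 14/19*y + 12/19*z**3 + 30/19*z**2 - 10/19*z - 196/19, x*z**4 + 1/2*x*z**3 - 8*x*z - 4*x - z**4 - 5/2*z**3 + 13/3*z**2 + 91/6*z - 35/3, y*z - 7/5*y + 6/5*z**3 - 48/5}.

The two bases agree; hence the ideals are identical.

Yes, the ideals are equal.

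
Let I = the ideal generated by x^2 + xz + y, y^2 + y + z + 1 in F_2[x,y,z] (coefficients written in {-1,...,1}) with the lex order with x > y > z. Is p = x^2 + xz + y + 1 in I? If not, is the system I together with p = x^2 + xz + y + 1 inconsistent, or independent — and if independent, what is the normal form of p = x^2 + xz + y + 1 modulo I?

Adjoining x^2 + xz + y + 1 makes the ideal the whole ring: the system is inconsistent.

First compute the reduced Gröbner basis of I by Buchberger's algorithm.
f_1 = x^2 + xz + y, LT = x^2.
f_2 = y^2 + y + z + 1, LT = y^2.

The S-polynomials (S(f_1,f_2)) all reduce to 0 modulo the current basis, so we have a Gröbner basis.
Inter-reduce: drop elements whose leading term is divisible by another's, tail-reduce, and make monic.
Reduced Gröbner basis: {x^2 + xz + y, y^2 + y + z + 1}.
Label its elements g_1 = x^2 + xz + y, g_2 = y^2 + y + z + 1.

Reduce p = x^2 + xz + y + 1 modulo G:
  leading term x^2: subtract (1)·g_1 from x^2 + xz + y + 1 → 1
  leading term 1: no divisor's leading term divides it; move 1 to the remainder.
  normal form = 1.
The normal form is nonzero, so p ∉ I. Since p minus its normal form lies in I, I + (p) = I + (r) where r = 1; decide whether this ideal is the whole ring.
Here r = 1 is a nonzero constant, hence a unit: 1 ∈ I + (p), the Gröbner basis of I + (p) is {1}, and the enlarged system has no common solution — adjoining p is inconsistent.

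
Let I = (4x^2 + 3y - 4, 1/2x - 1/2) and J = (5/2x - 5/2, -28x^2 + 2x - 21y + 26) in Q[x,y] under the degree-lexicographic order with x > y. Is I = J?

Equality of ideals is decidable: compute both reduced Gröbner bases (unique for the ordering) and check whether they agree.
Buchberger on the first generating set:
f_1 = 4x^2 + 3y - 4, LT = x^2.
f_2 = 1/2x - 1/2, LT = x.

S(f_1,f_2): lcm = x^2. S = x + 3/4y - 1.
  reduce S modulo (f_1, f_2):
  remainder 3/4y ≠ 0; add g_3 = 3/4y to the basis.

The other S-polynomials (S(f_1,g_3), S(f_2,g_3)) all reduce to 0 modulo the current basis, so we have a Gröbner basis.
Inter-reduce: drop elements whose leading term is divisible by another's, tail-reduce, and make monic.
Reduced Gröbner basis: {x - 1, y}.

Buchberger on the second generating set:
h_1 = 5/2x - 5/2, LT = x.
h_2 = -28x^2 + 2x - 21y + 26, LT = x^2.

S(h_1,h_2): lcm = x^2. S = -13/14x - 3/4y + 13/14.
  reduce S modulo (h_1, h_2):
  remainder -3/4y ≠ 0; add k_3 = -3/4y to the basis.

The other S-polynomials (S(h_1,k_3), S(h_2,k_3)) all reduce to 0 modulo the current basis, so we have a Gröbner basis.
Inter-reduce: drop elements whose leading term is divisible by another's, tail-reduce, and make monic.
Reduced Gröbner basis: {x - 1, y}.

The two bases agree; hence the ideals are identical.

Yes, the ideals are equal.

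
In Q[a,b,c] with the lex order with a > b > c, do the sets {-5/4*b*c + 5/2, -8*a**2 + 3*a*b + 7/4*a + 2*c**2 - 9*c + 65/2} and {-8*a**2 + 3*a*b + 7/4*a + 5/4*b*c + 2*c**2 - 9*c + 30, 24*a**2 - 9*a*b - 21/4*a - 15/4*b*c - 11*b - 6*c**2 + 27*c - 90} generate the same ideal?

No, the ideals differ.

For a fixed monomial order, each ideal has a unique reduced Gröbner basis; comparing bases decides equality.
Buchberger on the first generating set:
f_1 = -5/4*b*c + 5/2, LT = b*c.
f_2 = -8*a**2 + 3*a*b + 7/4*a + 2*c**2 - 9*c + 65/2, LT = a**2.

The S-polynomials (S(f_1,f_2)) all reduce to 0 modulo the current basis, so we have a Gröbner basis.
Inter-reduce: drop elements whose leading term is divisible by another's, tail-reduce, and make monic.
Reduced Gröbner basis: {a**2 - 3/8*a*b - 7/32*a - 1/4*c**2 + 9/8*c - 65/16, b*c - 2}.

Buchberger on the second generating set:
h_1 = -8*a**2 + 3*a*b + 7/4*a + 5/4*b*c + 2*c**2 - 9*c + 30, LT = a**2.
h_2 = 24*a**2 - 9*a*b - 21/4*a - 15/4*b*c - 11*b - 6*c**2 + 27*c - 90, LT = a**2.

S(h_1,h_2): lcm = a**2. S = 11/24*b.
  leading term b: no divisor's leading term divides it; move 11/24*b to the remainder.
  remainder 11/24*b ≠ 0; add k_3 = 11/24*b to the basis.

The other S-polynomials (S(h_1,k_3), S(h_2,k_3)) all reduce to 0 modulo the current basis, so we have a Gröbner basis.
Inter-reduce: drop elements whose leading term is divisible by another's, tail-reduce, and make monic.
Reduced Gröbner basis: {a**2 - 7/32*a - 1/4*c**2 + 9/8*c - 15/4, b}.

The bases are distinct; the ideals are different.
The same test decides containment: I ⊆ J iff every generator of I reduces to 0 modulo a Gröbner basis of J.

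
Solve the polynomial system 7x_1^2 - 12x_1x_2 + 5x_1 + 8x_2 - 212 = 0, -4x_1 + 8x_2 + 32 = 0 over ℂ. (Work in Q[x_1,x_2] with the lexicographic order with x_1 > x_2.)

Compute a lex Gröbner basis by Buchberger's algorithm.
f_1 = 7x_1^2 - 12x_1x_2 + 5x_1 + 8x_2 - 212, LT = x_1^2.
f_2 = -4x_1 + 8x_2 + 32, LT = x_1.

S(f_1,f_2): lcm = x_1^2. S = 2/7x_1x_2 + 61/7x_1 + 8/7x_2 - 212/7.
  reduce S modulo (f_1, f_2):
  remainder 4/7x_2^2 + 146/7x_2 + 276/7 ≠ 0; add h_3 = 4/7x_2^2 + 146/7x_2 + 276/7 to the basis.

The other S-polynomials (S(f_1,h_3), S(f_2,h_3)) all reduce to 0 modulo the current basis, so we have a Gröbner basis.
Inter-reduce: drop elements whose leading term is divisible by another's, tail-reduce, and make monic.
Reduced Gröbner basis: {x_1 - 2x_2 - 8, x_2^2 + 73/2x_2 + 69}.

From the last basis element, x_2^2 + 73/2x_2 + 69 = 0, so x_2 takes values in {-69/2, -2}. Each choice, substituted upward through the basis, yields the corresponding point(s) of the solution set.
  x_2 = -69/2: the earlier basis element becomes x_1 + 61 = 0, giving x_1 = -61 — point (-61, -69/2).
  x_2 = -2: the earlier basis element becomes x_1 - 4 = 0, giving x_1 = 4 — point (4, -2).
A lex Gröbner basis triangularizes the system, enabling back-substitution.

{(-61, -69/2), (4, -2)}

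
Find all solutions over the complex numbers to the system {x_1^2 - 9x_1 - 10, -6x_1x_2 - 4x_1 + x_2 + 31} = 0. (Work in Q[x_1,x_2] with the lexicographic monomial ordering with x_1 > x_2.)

Compute a lex Gröbner basis by Buchberger's algorithm.
f_1 = x_1^2 - 9x_1 - 10, LT = x_1^2.
f_2 = -6x_1x_2 - 4x_1 + x_2 + 31, LT = x_1x_2.

S(f_1,f_2): lcm = x_1^2x_2. S = -2/3x_1^2 - 53/6x_1x_2 + 31/6x_1 - 10x_2.
  leading term x_1^2: subtract (-2/3)·f_1 from -2/3x_1^2 - 53/6x_1x_2 + 31/6x_1 - 10x_2 → -53/6x_1x_2 - 5/6x_1 - 10x_2 - 20/3
  leading term x_1x_2: subtract (53/36)·f_2 from -53/6x_1x_2 - 5/6x_1 - 10x_2 - 20/3 → 91/18x_1 - 413/36x_2 - 1883/36
  leading term x_1: no divisor's leading term divides it; move 91/18x_1 to the remainder.
  leading term x_2: no divisor's leading term divides it; move -413/36x_2 to the remainder.
  leading term 1: no divisor's leading term divides it; move -1883/36 to the remainder.
  remainder 91/18x_1 - 413/36x_2 - 1883/36 ≠ 0; add h_3 = 91/18x_1 - 413/36x_2 - 1883/36 to the basis.

S(f_2,h_3): lcm = x_1x_2. S = 2/3x_1 + 59/26x_2^2 + 397/39x_2 - 31/6.
  leading term x_1: subtract (12/91)·h_3 from 2/3x_1 + 59/26x_2^2 + 397/39x_2 - 31/6 → 59/26x_2^2 + 152/13x_2 + 45/26
  leading term x_2^2: no divisor's leading term divides it; move 59/26x_2^2 to the remainder.
  leading term x_2: no divisor's leading term divides it; move 152/13x_2 to the remainder.
  leading term 1: no divisor's leading term divides it; move 45/26 to the remainder.
  remainder 59/26x_2^2 + 152/13x_2 + 45/26 ≠ 0; add h_4 = 59/26x_2^2 + 152/13x_2 + 45/26 to the basis.

The other S-polynomials (S(f_1,h_3), S(f_1,h_4), S(f_2,h_4), S(h_3,h_4)) all reduce to 0 modulo the current basis, so we have a Gröbner basis.
Inter-reduce: drop elements whose leading term is divisible by another's, tail-reduce, and make monic.
Reduced Gröbner basis: {x_1 - 59/26x_2 - 269/26, x_2^2 + 304/59x_2 + 45/59}.

Since the basis is lex-ordered, x_2^2 + 304/59x_2 + 45/59 is univariate in x_2. Its roots are {-5, -9/59}. Back-substituting each root into the other basis elements fixes the other coordinates.
  x_2 = -5: the earlier basis element becomes x_1 + 1 = 0, giving x_1 = -1 — point (-1, -5).
  x_2 = -9/59: the earlier basis element becomes x_1 - 10 = 0, giving x_1 = 10 — point (10, -9/59).

{(-1, -5), (10, -9/59)}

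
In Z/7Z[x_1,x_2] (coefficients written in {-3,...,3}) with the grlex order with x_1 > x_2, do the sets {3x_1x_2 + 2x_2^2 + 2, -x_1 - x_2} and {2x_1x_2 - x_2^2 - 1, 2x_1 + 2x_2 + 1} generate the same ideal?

For a fixed monomial order, each ideal has a unique reduced Gröbner basis; comparing bases decides equality.
Buchberger on the first generating set:
f_1 = 3x_1x_2 + 2x_2^2 + 2, LT = x_1x_2.
f_2 = -x_1 - x_2, LT = x_1.

S(f_1,f_2): lcm = x_1x_2. S = 2x_2^2 + 3.
  leading term x_2^2: no divisor's leading term divides it; move 2x_2^2 to the remainder.
  leading term 1: no divisor's leading term divides it; move 3 to the remainder.
  remainder 2x_2^2 + 3 ≠ 0; add g_3 = 2x_2^2 + 3 to the basis.

The other S-polynomials (S(f_1,g_3), S(f_2,g_3)) all reduce to 0 modulo the current basis, so we have a Gröbner basis.
Inter-reduce: drop elements whose leading term is divisible by another's, tail-reduce, and make monic.
Reduced Gröbner basis: {x_2^2 - 2, x_1 + x_2}.

Buchberger on the second generating set:
h_1 = 2x_1x_2 - x_2^2 - 1, LT = x_1x_2.
h_2 = 2x_1 + 2x_2 + 1, LT = x_1.

S(h_1,h_2): lcm = x_1x_2. S = 2x_2^2 + 3x_2 + 3.
  leading term x_2^2: no divisor's leading term divides it; move 2x_2^2 to the remainder.
  leading term x_2: no divisor's leading term divides it; move 3x_2 to the remainder.
  leading term 1: no divisor's leading term divides it; move 3 to the remainder.
  remainder 2x_2^2 + 3x_2 + 3 ≠ 0; add k_3 = 2x_2^2 + 3x_2 + 3 to the basis.

The other S-polynomials (S(h_1,k_3), S(h_2,k_3)) all reduce to 0 modulo the current basis, so we have a Gröbner basis.
Inter-reduce: drop elements whose leading term is divisible by another's, tail-reduce, and make monic.
Reduced Gröbner basis: {x_2^2 - 2x_2 - 2, x_1 + x_2 - 3}.

Since the reduced bases disagree, the two ideals are not the same.
The same test decides containment: I ⊆ J iff every generator of I reduces to 0 modulo a Gröbner basis of J.

No, the ideals differ.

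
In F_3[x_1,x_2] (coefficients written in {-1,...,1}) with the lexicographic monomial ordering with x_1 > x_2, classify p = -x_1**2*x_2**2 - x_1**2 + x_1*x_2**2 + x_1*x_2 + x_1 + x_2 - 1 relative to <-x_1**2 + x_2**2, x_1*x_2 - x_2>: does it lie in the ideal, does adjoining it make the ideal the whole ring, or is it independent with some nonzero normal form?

-x_1**2*x_2**2 - x_1**2 + x_1*x_2**2 + x_1*x_2 + x_1 + x_2 - 1 is independent of I; its normal form modulo I is x_1 - x_2**2 - x_2 - 1.

First compute the reduced Gröbner basis of I by Buchberger's algorithm.
f_1 = -x_1**2 + x_2**2, LT = x_1**2.
f_2 = x_1*x_2 - x_2, LT = x_1*x_2.

S(f_1,f_2): lcm = x_1**2*x_2. S = x_1*x_2 - x_2**3.
  leading term x_1*x_2: subtract (1)·f_2 from x_1*x_2 - x_2**3 → -x_2**3 + x_2
  leading term x_2**3: no divisor's leading term divides it; move -x_2**3 to the remainder.
  leading term x_2: no divisor's leading term divides it; move x_2 to the remainder.
  remainder -x_2**3 + x_2 ≠ 0; add h_3 = -x_2**3 + x_2 to the basis.

The other S-polynomials (S(f_1,h_3), S(f_2,h_3)) all reduce to 0 modulo the current basis, so we have a Gröbner basis.
Inter-reduce: drop elements whose leading term is divisible by another's, tail-reduce, and make monic.
Reduced Gröbner basis: {x_1**2 - x_2**2, x_1*x_2 - x_2, x_2**3 - x_2}.
Label its elements g_1 = x_1**2 - x_2**2, g_2 = x_1*x_2 - x_2, g_3 = x_2**3 - x_2.

Reduce p = -x_1**2*x_2**2 - x_1**2 + x_1*x_2**2 + x_1*x_2 + x_1 + x_2 - 1 modulo G:
  leading term x_1**2*x_2**2: subtract (-x_2**2)·g_1 from -x_1**2*x_2**2 - x_1**2 + x_1*x_2**2 + x_1*x_2 + x_1 + x_2 - 1 → -x_1**2 + x_1*x_2**2 + x_1*x_2 + x_1 - x_2**4 + x_2 - 1
  leading term x_1**2: subtract (-1)·g_1 from -x_1**2 + x_1*x_2**2 + x_1*x_2 + x_1 - x_2**4 + x_2 - 1 → x_1*x_2**2 + x_1*x_2 + x_1 - x_2**4 - x_2**2 + x_2 - 1
  leading term x_1*x_2**2: subtract (x_2)·g_2 from x_1*x_2**2 + x_1*x_2 + x_1 - x_2**4 - x_2**2 + x_2 - 1 → x_1*x_2 + x_1 - x_2**4 + x_2 - 1
  leading term x_1*x_2: subtract (1)·g_2 from x_1*x_2 + x_1 - x_2**4 + x_2 - 1 → x_1 - x_2**4 - x_2 - 1
  leading term x_1: no divisor's leading term divides it; move x_1 to the remainder.
  leading term x_2**4: subtract (-x_2)·g_3 from -x_2**4 - x_2 - 1 → -x_2**2 - x_2 - 1
  leading term x_2**2: no divisor's leading term divides it; move -x_2**2 to the remainder.
  leading term x_2: no divisor's leading term divides it; move -x_2 to the remainder.
  leading term 1: no divisor's leading term divides it; move -1 to the remainder.
  normal form = x_1 - x_2**2 - x_2 - 1.
The normal form is nonzero, so p ∉ I. Since p minus its normal form lies in I, I + (p) = I + (r) where r = x_1 - x_2**2 - x_2 - 1; decide whether this ideal is the whole ring.
Run Buchberger on G together with r (pairs among the g_i already reduce to 0 since G is a Gröbner basis):
g_1 = x_1**2 - x_2**2, LT = x_1**2.
g_2 = x_1*x_2 - x_2, LT = x_1*x_2.
g_3 = x_2**3 - x_2, LT = x_2**3.
r = x_1 - x_2**2 - x_2 - 1, LT = x_1.

S(g_1,r): lcm = x_1**2. S = x_1*x_2**2 + x_1*x_2 + x_1 - x_2**2.
  leading term x_1*x_2**2: subtract (x_2)·g_2 from x_1*x_2**2 + x_1*x_2 + x_1 - x_2**2 → x_1*x_2 + x_1
  leading term x_1*x_2: subtract (1)·g_2 from x_1*x_2 + x_1 → x_1 + x_2
  leading term x_1: subtract (1)·r from x_1 + x_2 → x_2**2 - x_2 + 1
  leading term x_2**2: no divisor's leading term divides it; move x_2**2 to the remainder.
  leading term x_2: no divisor's leading term divides it; move -x_2 to the remainder.
  leading term 1: no divisor's leading term divides it; move 1 to the remainder.
  remainder x_2**2 - x_2 + 1 ≠ 0; add m_5 = x_2**2 - x_2 + 1 to the basis.

S(g_2,r): lcm = x_1*x_2. S = x_2**3 + x_2**2.
  leading term x_2**3: subtract (1)·g_3 from x_2**3 + x_2**2 → x_2**2 + x_2
  leading term x_2**2: subtract (1)·m_5 from x_2**2 + x_2 → -x_2 - 1
  leading term x_2: no divisor's leading term divides it; move -x_2 to the remainder.
  leading term 1: no divisor's leading term divides it; move -1 to the remainder.
  remainder -x_2 - 1 ≠ 0; add m_6 = -x_2 - 1 to the basis.

The other S-polynomials (S(g_1,g_2), S(g_1,g_3), S(g_2,g_3), S(g_3,r), S(g_1,m_5), S(g_2,m_5), S(g_3,m_5), S(r,m_5), S(g_1,m_6), S(g_2,m_6), S(g_3,m_6), S(r,m_6), S(m_5,m_6)) all reduce to 0 modulo the current basis, so we have a Gröbner basis.
Inter-reduce: drop elements whose leading term is divisible by another's, tail-reduce, and make monic.
Reduced Gröbner basis: {x_1 - 1, x_2 + 1}.
The reduced Gröbner basis of I + (p) is {x_1 - 1, x_2 + 1} ≠ {1}, a proper ideal, so the enlarged system stays consistent: p is independent of I, with normal form x_1 - x_2**2 - x_2 - 1.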